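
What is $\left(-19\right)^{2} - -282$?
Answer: $643$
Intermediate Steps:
$\left(-19\right)^{2} - -282 = 361 + 282 = 643$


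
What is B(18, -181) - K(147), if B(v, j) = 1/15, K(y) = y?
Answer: -2204/15 ≈ -146.93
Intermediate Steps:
B(v, j) = 1/15
B(18, -181) - K(147) = 1/15 - 1*147 = 1/15 - 147 = -2204/15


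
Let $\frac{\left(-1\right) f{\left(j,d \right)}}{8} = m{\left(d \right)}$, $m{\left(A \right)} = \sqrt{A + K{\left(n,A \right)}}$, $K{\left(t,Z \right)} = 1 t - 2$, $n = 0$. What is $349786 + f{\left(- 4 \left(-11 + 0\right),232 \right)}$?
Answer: $349786 - 8 \sqrt{230} \approx 3.4966 \cdot 10^{5}$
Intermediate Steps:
$K{\left(t,Z \right)} = -2 + t$ ($K{\left(t,Z \right)} = t - 2 = -2 + t$)
$m{\left(A \right)} = \sqrt{-2 + A}$ ($m{\left(A \right)} = \sqrt{A + \left(-2 + 0\right)} = \sqrt{A - 2} = \sqrt{-2 + A}$)
$f{\left(j,d \right)} = - 8 \sqrt{-2 + d}$
$349786 + f{\left(- 4 \left(-11 + 0\right),232 \right)} = 349786 - 8 \sqrt{-2 + 232} = 349786 - 8 \sqrt{230}$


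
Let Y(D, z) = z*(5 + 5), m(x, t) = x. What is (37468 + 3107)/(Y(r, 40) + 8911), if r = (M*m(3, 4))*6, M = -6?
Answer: 40575/9311 ≈ 4.3577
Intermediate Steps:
r = -108 (r = -6*3*6 = -18*6 = -108)
Y(D, z) = 10*z (Y(D, z) = z*10 = 10*z)
(37468 + 3107)/(Y(r, 40) + 8911) = (37468 + 3107)/(10*40 + 8911) = 40575/(400 + 8911) = 40575/9311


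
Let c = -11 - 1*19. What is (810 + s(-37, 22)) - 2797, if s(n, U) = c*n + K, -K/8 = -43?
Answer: -533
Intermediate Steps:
K = 344 (K = -8*(-43) = 344)
c = -30 (c = -11 - 19 = -30)
s(n, U) = 344 - 30*n (s(n, U) = -30*n + 344 = 344 - 30*n)
(810 + s(-37, 22)) - 2797 = (810 + (344 - 30*(-37))) - 2797 = (810 + (344 + 1110)) - 2797 = (810 + 1454) - 2797 = 2264 - 2797 = -533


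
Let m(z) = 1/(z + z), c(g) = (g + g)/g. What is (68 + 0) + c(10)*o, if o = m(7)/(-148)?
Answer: 70447/1036 ≈ 67.999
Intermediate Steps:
c(g) = 2 (c(g) = (2*g)/g = 2)
m(z) = 1/(2*z)
o = -1/2072 (o = ((1/2)/7)/(-148) = ((1/2)*(1/7))*(-1/148) = (1/14)*(-1/148) = -1/2072 ≈ -0.00048263)
(68 + 0) + c(10)*o = (68 + 0) + 2*(-1/2072) = 68 - 1/1036 = 70447/1036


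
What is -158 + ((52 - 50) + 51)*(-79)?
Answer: -4345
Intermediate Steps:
-158 + ((52 - 50) + 51)*(-79) = -158 + (2 + 51)*(-79) = -158 + 53*(-79) = -158 - 4187 = -4345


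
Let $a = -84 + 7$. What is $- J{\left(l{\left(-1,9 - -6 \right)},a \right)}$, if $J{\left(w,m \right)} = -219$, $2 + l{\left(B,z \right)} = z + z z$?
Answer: $219$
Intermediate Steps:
$l{\left(B,z \right)} = -2 + z + z^{2}$ ($l{\left(B,z \right)} = -2 + \left(z + z z\right) = -2 + \left(z + z^{2}\right) = -2 + z + z^{2}$)
$a = -77$
$- J{\left(l{\left(-1,9 - -6 \right)},a \right)} = \left(-1\right) \left(-219\right) = 219$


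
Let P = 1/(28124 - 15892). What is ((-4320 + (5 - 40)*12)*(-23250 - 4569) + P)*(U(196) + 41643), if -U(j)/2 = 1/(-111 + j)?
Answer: 5709236292399221413/1039720 ≈ 5.4911e+12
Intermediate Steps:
U(j) = -2/(-111 + j)
P = 1/12232 ≈ 8.1753e-5
((-4320 + (5 - 40)*12)*(-23250 - 4569) + P)*(U(196) + 41643) = ((-4320 + (5 - 40)*12)*(-23250 - 4569) + 1/12232)*(-2/(-111 + 196) + 41643) = ((-4320 - 35*12)*(-27819) + 1/12232)*(-2/85 + 41643) = ((-4320 - 420)*(-27819) + 1/12232)*(-2*1/85 + 41643) = (-4740*(-27819) + 1/12232)*(-2/85 + 41643) = (131862060 + 1/12232)*(3539653/85) = (1612936717921/12232)*(3539653/85) = 5709236292399221413/1039720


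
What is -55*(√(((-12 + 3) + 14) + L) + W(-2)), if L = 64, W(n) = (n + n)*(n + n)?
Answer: -880 - 55*√69 ≈ -1336.9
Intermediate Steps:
W(n) = 4*n² (W(n) = (2*n)*(2*n) = 4*n²)
-55*(√(((-12 + 3) + 14) + L) + W(-2)) = -55*(√(((-12 + 3) + 14) + 64) + 4*(-2)²) = -55*(√((-9 + 14) + 64) + 4*4) = -55*(√(5 + 64) + 16) = -55*(√69 + 16) = -55*(16 + √69) = -880 - 55*√69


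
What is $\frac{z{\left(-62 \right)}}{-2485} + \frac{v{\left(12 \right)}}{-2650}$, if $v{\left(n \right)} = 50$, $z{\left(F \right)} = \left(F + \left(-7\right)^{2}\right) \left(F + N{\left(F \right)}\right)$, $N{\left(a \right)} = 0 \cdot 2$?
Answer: $- \frac{45203}{131705} \approx -0.34321$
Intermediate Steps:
$N{\left(a \right)} = 0$
$z{\left(F \right)} = F \left(49 + F\right)$ ($z{\left(F \right)} = \left(F + \left(-7\right)^{2}\right) \left(F + 0\right) = \left(F + 49\right) F = \left(49 + F\right) F = F \left(49 + F\right)$)
$\frac{z{\left(-62 \right)}}{-2485} + \frac{v{\left(12 \right)}}{-2650} = \frac{\left(-62\right) \left(49 - 62\right)}{-2485} + \frac{50}{-2650} = \left(-62\right) \left(-13\right) \left(- \frac{1}{2485}\right) + 50 \left(- \frac{1}{2650}\right) = 806 \left(- \frac{1}{2485}\right) - \frac{1}{53} = - \frac{806}{2485} - \frac{1}{53} = - \frac{45203}{131705}$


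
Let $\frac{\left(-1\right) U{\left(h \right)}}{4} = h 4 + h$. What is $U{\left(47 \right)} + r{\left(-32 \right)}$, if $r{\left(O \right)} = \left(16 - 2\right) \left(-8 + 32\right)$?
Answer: $-604$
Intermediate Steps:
$U{\left(h \right)} = - 20 h$ ($U{\left(h \right)} = - 4 \left(h 4 + h\right) = - 4 \left(4 h + h\right) = - 4 \cdot 5 h = - 20 h$)
$r{\left(O \right)} = 336$ ($r{\left(O \right)} = 14 \cdot 24 = 336$)
$U{\left(47 \right)} + r{\left(-32 \right)} = \left(-20\right) 47 + 336 = -940 + 336 = -604$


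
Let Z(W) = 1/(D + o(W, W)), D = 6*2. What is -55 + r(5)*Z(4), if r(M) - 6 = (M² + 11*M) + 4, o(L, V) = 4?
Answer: -395/8 ≈ -49.375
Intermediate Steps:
D = 12
r(M) = 10 + M² + 11*M (r(M) = 6 + ((M² + 11*M) + 4) = 6 + (4 + M² + 11*M) = 10 + M² + 11*M)
Z(W) = 1/16 (Z(W) = 1/(12 + 4) = 1/16)
-55 + r(5)*Z(4) = -55 + (10 + 5² + 11*5)*(1/16) = -55 + (10 + 25 + 55)*(1/16) = -55 + 90*(1/16) = -55 + 45/8 = -395/8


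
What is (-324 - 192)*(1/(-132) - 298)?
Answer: 1691491/11 ≈ 1.5377e+5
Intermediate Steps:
(-324 - 192)*(1/(-132) - 298) = -516*(-1/132 - 298) = -516*(-39337/132) = 1691491/11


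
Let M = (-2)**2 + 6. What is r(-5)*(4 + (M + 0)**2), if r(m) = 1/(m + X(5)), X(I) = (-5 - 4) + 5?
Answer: -104/9 ≈ -11.556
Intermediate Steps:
M = 10 (M = 4 + 6 = 10)
X(I) = -4 (X(I) = -9 + 5 = -4)
r(m) = 1/(-4 + m) (r(m) = 1/(m - 4) = 1/(-4 + m))
r(-5)*(4 + (M + 0)**2) = (4 + (10 + 0)**2)/(-4 - 5) = (4 + 10**2)/(-9) = -(4 + 100)/9 = -1/9*104 = -104/9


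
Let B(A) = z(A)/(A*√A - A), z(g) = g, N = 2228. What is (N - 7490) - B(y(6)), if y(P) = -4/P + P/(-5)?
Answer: -226251/43 + 2*I*√105/43 ≈ -5261.6 + 0.4766*I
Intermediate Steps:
y(P) = -4/P - P/5 (y(P) = -4/P + P*(-⅕) = -4/P - P/5)
B(A) = A/(A^(3/2) - A) (B(A) = A/(A*√A - A) = A/(A^(3/2) - A))
(N - 7490) - B(y(6)) = (2228 - 7490) - (-4/6 - ⅕*6)/((-4/6 - ⅕*6)^(3/2) - (-4/6 - ⅕*6)) = -5262 - (-4*⅙ - 6/5)/((-4*⅙ - 6/5)^(3/2) - (-4*⅙ - 6/5)) = -5262 - (-⅔ - 6/5)/((-⅔ - 6/5)^(3/2) - (-⅔ - 6/5)) = -5262 - (-28)/(15*((-28/15)^(3/2) - 1*(-28/15))) = -5262 - (-28)/(15*(-56*I*√105/225 + 28/15)) = -5262 - (-28)/(15*(28/15 - 56*I*√105/225)) = -5262 + 28/(15*(28/15 - 56*I*√105/225))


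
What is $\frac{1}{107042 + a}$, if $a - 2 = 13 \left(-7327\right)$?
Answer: $\frac{1}{11793} \approx 8.4796 \cdot 10^{-5}$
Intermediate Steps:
$a = -95249$ ($a = 2 + 13 \left(-7327\right) = 2 - 95251 = -95249$)
$\frac{1}{107042 + a} = \frac{1}{107042 - 95249} = \frac{1}{11793}$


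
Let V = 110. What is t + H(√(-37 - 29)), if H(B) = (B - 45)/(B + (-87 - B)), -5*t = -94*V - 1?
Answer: 299964/145 - I*√66/87 ≈ 2068.7 - 0.09338*I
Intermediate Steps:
t = 10341/5 (t = -(-94*110 - 1)/5 = -(-10340 - 1)/5 = -⅕*(-10341) = 10341/5 ≈ 2068.2)
H(B) = 15/29 - B/87 (H(B) = (-45 + B)/(-87) = (-45 + B)*(-1/87) = 15/29 - B/87)
t + H(√(-37 - 29)) = 10341/5 + (15/29 - √(-37 - 29)/87) = 10341/5 + (15/29 - I*√66/87) = 299964/145 - I*√66/87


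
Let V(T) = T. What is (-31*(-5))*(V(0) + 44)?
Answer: 6820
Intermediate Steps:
(-31*(-5))*(V(0) + 44) = (-31*(-5))*(0 + 44) = 155*44 = 6820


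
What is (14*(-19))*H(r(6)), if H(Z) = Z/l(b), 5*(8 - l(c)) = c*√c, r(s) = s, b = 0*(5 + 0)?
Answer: -399/2 ≈ -199.50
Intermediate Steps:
b = 0 (b = 0*5 = 0)
l(c) = 8 - c^(3/2)/5 (l(c) = 8 - c*√c/5 = 8 - c^(3/2)/5)
H(Z) = Z/8 (H(Z) = Z/(8 - 0^(3/2)/5) = Z/(8 - ⅕*0) = Z/(8 + 0) = Z/8)
(14*(-19))*H(r(6)) = (14*(-19))*((⅛)*6) = -266*¾ = -399/2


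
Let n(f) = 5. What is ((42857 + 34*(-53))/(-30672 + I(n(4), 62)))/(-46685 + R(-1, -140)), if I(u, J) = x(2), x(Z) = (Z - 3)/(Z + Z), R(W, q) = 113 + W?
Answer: 1380/48016763 ≈ 2.8740e-5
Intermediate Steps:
x(Z) = (-3 + Z)/(2*Z) (x(Z) = (-3 + Z)/((2*Z)) = (-3 + Z)*(1/(2*Z)) = (-3 + Z)/(2*Z))
I(u, J) = -¼ (I(u, J) = (½)*(-3 + 2)/2 = (½)*(½)*(-1) = -¼)
((42857 + 34*(-53))/(-30672 + I(n(4), 62)))/(-46685 + R(-1, -140)) = ((42857 + 34*(-53))/(-30672 - ¼))/(-46685 + (113 - 1)) = ((42857 - 1802)/(-122689/4))/(-46685 + 112) = (41055*(-4/122689))/(-46573) = -1380/1031*(-1/46573) = 1380/48016763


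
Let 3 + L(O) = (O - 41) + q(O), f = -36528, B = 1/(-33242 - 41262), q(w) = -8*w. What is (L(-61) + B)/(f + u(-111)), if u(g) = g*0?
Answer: -9511677/907160704 ≈ -0.010485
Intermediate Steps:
B = -1/74504 (B = 1/(-74504) = -1/74504 ≈ -1.3422e-5)
L(O) = -44 - 7*O (L(O) = -3 + ((O - 41) - 8*O) = -3 + ((-41 + O) - 8*O) = -3 + (-41 - 7*O) = -44 - 7*O)
u(g) = 0
(L(-61) + B)/(f + u(-111)) = ((-44 - 7*(-61)) - 1/74504)/(-36528 + 0) = ((-44 + 427) - 1/74504)/(-36528) = (383 - 1/74504)*(-1/36528) = (28535031/74504)*(-1/36528) = -9511677/907160704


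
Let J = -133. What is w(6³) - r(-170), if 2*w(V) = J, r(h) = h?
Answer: 207/2 ≈ 103.50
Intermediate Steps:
w(V) = -133/2 (w(V) = (½)*(-133) = -133/2)
w(6³) - r(-170) = -133/2 - 1*(-170) = -133/2 + 170 = 207/2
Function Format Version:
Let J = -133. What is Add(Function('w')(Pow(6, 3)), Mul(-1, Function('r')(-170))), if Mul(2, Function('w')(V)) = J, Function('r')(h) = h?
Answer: Rational(207, 2) ≈ 103.50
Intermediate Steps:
Function('w')(V) = Rational(-133, 2) (Function('w')(V) = Mul(Rational(1, 2), -133) = Rational(-133, 2))
Add(Function('w')(Pow(6, 3)), Mul(-1, Function('r')(-170))) = Add(Rational(-133, 2), Mul(-1, -170)) = Add(Rational(-133, 2), 170) = Rational(207, 2)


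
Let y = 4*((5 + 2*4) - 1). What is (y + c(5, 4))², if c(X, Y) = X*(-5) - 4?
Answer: 361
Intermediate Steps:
c(X, Y) = -4 - 5*X (c(X, Y) = -5*X - 4 = -4 - 5*X)
y = 48 (y = 4*((5 + 8) - 1) = 4*(13 - 1) = 4*12 = 48)
(y + c(5, 4))² = (48 + (-4 - 5*5))² = (48 + (-4 - 25))² = (48 - 29)² = 19² = 361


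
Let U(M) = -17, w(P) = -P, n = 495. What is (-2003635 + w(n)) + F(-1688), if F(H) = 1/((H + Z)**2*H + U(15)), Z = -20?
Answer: -9869020829010371/4924341649 ≈ -2.0041e+6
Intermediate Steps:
F(H) = 1/(-17 + H*(-20 + H)**2) (F(H) = 1/((H - 20)**2*H - 17) = 1/((-20 + H)**2*H - 17) = 1/(H*(-20 + H)**2 - 17) = 1/(-17 + H*(-20 + H)**2))
(-2003635 + w(n)) + F(-1688) = (-2003635 - 1*495) + 1/(-17 - 1688*(-20 - 1688)**2) = (-2003635 - 495) + 1/(-17 - 1688*(-1708)**2) = -2004130 + 1/(-17 - 1688*2917264) = -2004130 + 1/(-17 - 4924341632) = -2004130 + 1/(-4924341649) = -2004130 - 1/4924341649 = -9869020829010371/4924341649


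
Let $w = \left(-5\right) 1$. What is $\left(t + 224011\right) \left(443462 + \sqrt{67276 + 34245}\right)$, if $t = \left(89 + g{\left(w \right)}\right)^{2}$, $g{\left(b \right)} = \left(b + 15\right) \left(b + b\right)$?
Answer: $99394024984 + 224132 \sqrt{101521} \approx 9.9465 \cdot 10^{10}$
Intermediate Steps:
$w = -5$
$g{\left(b \right)} = 2 b \left(15 + b\right)$ ($g{\left(b \right)} = \left(15 + b\right) 2 b = 2 b \left(15 + b\right)$)
$t = 121$ ($t = \left(89 + 2 \left(-5\right) \left(15 - 5\right)\right)^{2} = \left(89 + 2 \left(-5\right) 10\right)^{2} = \left(89 - 100\right)^{2} = \left(-11\right)^{2} = 121$)
$\left(t + 224011\right) \left(443462 + \sqrt{67276 + 34245}\right) = \left(121 + 224011\right) \left(443462 + \sqrt{67276 + 34245}\right) = 224132 \left(443462 + \sqrt{101521}\right) = 99394024984 + 224132 \sqrt{101521}$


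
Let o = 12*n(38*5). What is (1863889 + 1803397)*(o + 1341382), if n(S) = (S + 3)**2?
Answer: 6558464263820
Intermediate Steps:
n(S) = (3 + S)**2
o = 446988 (o = 12*(3 + 38*5)**2 = 12*(3 + 190)**2 = 12*193**2 = 12*37249 = 446988)
(1863889 + 1803397)*(o + 1341382) = (1863889 + 1803397)*(446988 + 1341382) = 3667286*1788370 = 6558464263820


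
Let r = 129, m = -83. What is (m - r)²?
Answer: 44944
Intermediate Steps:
(m - r)² = (-83 - 1*129)² = (-83 - 129)² = (-212)² = 44944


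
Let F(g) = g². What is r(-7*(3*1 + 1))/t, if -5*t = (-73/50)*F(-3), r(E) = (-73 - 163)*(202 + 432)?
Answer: -37406000/657 ≈ -56935.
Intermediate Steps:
r(E) = -149624 (r(E) = -236*634 = -149624)
t = 657/250 (t = -(-73/50)*(-3)²/5 = -(-73*1/50)*9/5 = -(-73)*9/250 = -⅕*(-657/50) = 657/250 ≈ 2.6280)
r(-7*(3*1 + 1))/t = -149624/657/250 = -149624*250/657 = -37406000/657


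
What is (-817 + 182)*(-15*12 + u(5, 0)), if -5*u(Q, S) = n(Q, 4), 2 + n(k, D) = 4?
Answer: 114554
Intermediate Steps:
n(k, D) = 2 (n(k, D) = -2 + 4 = 2)
u(Q, S) = -⅖ (u(Q, S) = -⅕*2 = -⅖)
(-817 + 182)*(-15*12 + u(5, 0)) = (-817 + 182)*(-15*12 - ⅖) = -635*(-180 - ⅖) = -635*(-902/5) = 114554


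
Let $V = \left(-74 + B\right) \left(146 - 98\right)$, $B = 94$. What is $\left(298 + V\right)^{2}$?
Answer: $1582564$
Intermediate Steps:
$V = 960$ ($V = \left(-74 + 94\right) \left(146 - 98\right) = 20 \cdot 48 = 960$)
$\left(298 + V\right)^{2} = \left(298 + 960\right)^{2} = 1258^{2} = 1582564$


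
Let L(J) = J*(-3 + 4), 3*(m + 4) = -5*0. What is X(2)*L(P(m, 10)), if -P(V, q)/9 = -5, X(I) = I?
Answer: 90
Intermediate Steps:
m = -4 (m = -4 + (-5*0)/3 = -4 + (⅓)*0 = -4 + 0 = -4)
P(V, q) = 45 (P(V, q) = -9*(-5) = 45)
L(J) = J (L(J) = J*1 = J)
X(2)*L(P(m, 10)) = 2*45 = 90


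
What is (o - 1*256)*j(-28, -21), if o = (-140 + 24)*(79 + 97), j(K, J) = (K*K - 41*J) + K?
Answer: -33426624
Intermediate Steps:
j(K, J) = K + K**2 - 41*J (j(K, J) = (K**2 - 41*J) + K = K + K**2 - 41*J)
o = -20416 (o = -116*176 = -20416)
(o - 1*256)*j(-28, -21) = (-20416 - 1*256)*(-28 + (-28)**2 - 41*(-21)) = (-20416 - 256)*(-28 + 784 + 861) = -20672*1617 = -33426624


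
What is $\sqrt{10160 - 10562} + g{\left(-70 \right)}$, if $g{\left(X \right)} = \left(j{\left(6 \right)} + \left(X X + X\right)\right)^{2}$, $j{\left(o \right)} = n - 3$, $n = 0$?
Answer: $23299929 + i \sqrt{402} \approx 2.33 \cdot 10^{7} + 20.05 i$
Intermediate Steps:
$j{\left(o \right)} = -3$ ($j{\left(o \right)} = 0 - 3 = -3$)
$g{\left(X \right)} = \left(-3 + X + X^{2}\right)^{2}$ ($g{\left(X \right)} = \left(-3 + \left(X X + X\right)\right)^{2} = \left(-3 + \left(X^{2} + X\right)\right)^{2} = \left(-3 + \left(X + X^{2}\right)\right)^{2} = \left(-3 + X + X^{2}\right)^{2}$)
$\sqrt{10160 - 10562} + g{\left(-70 \right)} = \sqrt{10160 - 10562} + \left(-3 - 70 + \left(-70\right)^{2}\right)^{2} = \sqrt{-402} + \left(-3 - 70 + 4900\right)^{2} = i \sqrt{402} + 4827^{2} = i \sqrt{402} + 23299929 = 23299929 + i \sqrt{402}$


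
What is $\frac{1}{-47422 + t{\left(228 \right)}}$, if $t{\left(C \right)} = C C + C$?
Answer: $\frac{1}{4790} \approx 0.00020877$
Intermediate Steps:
$t{\left(C \right)} = C + C^{2}$ ($t{\left(C \right)} = C^{2} + C = C + C^{2}$)
$\frac{1}{-47422 + t{\left(228 \right)}} = \frac{1}{-47422 + 228 \left(1 + 228\right)} = \frac{1}{-47422 + 228 \cdot 229} = \frac{1}{-47422 + 52212} = \frac{1}{4790}$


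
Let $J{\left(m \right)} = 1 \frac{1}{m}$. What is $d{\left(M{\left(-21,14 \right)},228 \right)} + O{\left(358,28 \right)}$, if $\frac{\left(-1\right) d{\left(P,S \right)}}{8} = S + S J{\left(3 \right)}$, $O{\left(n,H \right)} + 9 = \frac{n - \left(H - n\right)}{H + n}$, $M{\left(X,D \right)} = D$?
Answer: $- \frac{470769}{193} \approx -2439.2$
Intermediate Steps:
$J{\left(m \right)} = \frac{1}{m}$
$O{\left(n,H \right)} = -9 + \frac{- H + 2 n}{H + n}$ ($O{\left(n,H \right)} = -9 + \frac{n - \left(H - n\right)}{H + n} = -9 + \frac{- H + 2 n}{H + n}$)
$d{\left(P,S \right)} = - \frac{32 S}{3}$ ($d{\left(P,S \right)} = - 8 \left(S + \frac{S}{3}\right) = - 8 \frac{4 S}{3} = - \frac{32 S}{3}$)
$d{\left(M{\left(-21,14 \right)},228 \right)} + O{\left(358,28 \right)} = \left(- \frac{32}{3}\right) 228 + \frac{\left(-10\right) 28 - 2506}{28 + 358} = -2432 + \frac{-280 - 2506}{386} = -2432 + \frac{1}{386} \left(-2786\right) = -2432 - \frac{1393}{193} = - \frac{470769}{193}$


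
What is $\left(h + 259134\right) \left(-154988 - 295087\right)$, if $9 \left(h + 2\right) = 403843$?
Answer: $- \frac{410473050775}{3} \approx -1.3682 \cdot 10^{11}$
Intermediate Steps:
$h = \frac{403825}{9}$ ($h = -2 + \frac{1}{9} \cdot 403843 = -2 + \frac{403843}{9} = \frac{403825}{9} \approx 44869.0$)
$\left(h + 259134\right) \left(-154988 - 295087\right) = \left(\frac{403825}{9} + 259134\right) \left(-154988 - 295087\right) = \frac{2736031}{9} \left(-450075\right) = - \frac{410473050775}{3}$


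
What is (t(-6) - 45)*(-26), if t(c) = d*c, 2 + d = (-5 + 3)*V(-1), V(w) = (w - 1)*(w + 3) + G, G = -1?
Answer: 2418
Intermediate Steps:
V(w) = -1 + (-1 + w)*(3 + w) (V(w) = (w - 1)*(w + 3) - 1 = (-1 + w)*(3 + w) - 1 = -1 + (-1 + w)*(3 + w))
d = 8 (d = -2 + (-5 + 3)*(-4 + (-1)² + 2*(-1)) = -2 - 2*(-4 + 1 - 2) = -2 - 2*(-5) = -2 + 10 = 8)
t(c) = 8*c
(t(-6) - 45)*(-26) = (8*(-6) - 45)*(-26) = (-48 - 45)*(-26) = -93*(-26) = 2418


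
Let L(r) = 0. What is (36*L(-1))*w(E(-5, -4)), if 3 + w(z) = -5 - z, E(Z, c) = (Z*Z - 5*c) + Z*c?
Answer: 0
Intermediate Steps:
E(Z, c) = Z² - 5*c + Z*c (E(Z, c) = (Z² - 5*c) + Z*c = Z² - 5*c + Z*c)
w(z) = -8 - z (w(z) = -3 + (-5 - z) = -8 - z)
(36*L(-1))*w(E(-5, -4)) = (36*0)*(-8 - ((-5)² - 5*(-4) - 5*(-4))) = 0*(-8 - (25 + 20 + 20)) = 0*(-8 - 1*65) = 0*(-8 - 65) = 0*(-73) = 0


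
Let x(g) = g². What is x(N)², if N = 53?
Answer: 7890481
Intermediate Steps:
x(N)² = (53²)² = 2809² = 7890481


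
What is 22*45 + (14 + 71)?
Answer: 1075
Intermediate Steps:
22*45 + (14 + 71) = 990 + 85 = 1075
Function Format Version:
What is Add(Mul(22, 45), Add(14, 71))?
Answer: 1075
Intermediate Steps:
Add(Mul(22, 45), Add(14, 71)) = Add(990, 85) = 1075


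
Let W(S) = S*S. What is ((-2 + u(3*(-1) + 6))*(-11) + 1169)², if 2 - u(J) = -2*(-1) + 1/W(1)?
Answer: 1444804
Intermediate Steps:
W(S) = S²
u(J) = -1 (u(J) = 2 - (-2*(-1) + 1/(1²)) = 2 - (2 + 1/1) = 2 - (2 + 1) = 2 - 1*3 = 2 - 3 = -1)
((-2 + u(3*(-1) + 6))*(-11) + 1169)² = ((-2 - 1)*(-11) + 1169)² = (-3*(-11) + 1169)² = (33 + 1169)² = 1202² = 1444804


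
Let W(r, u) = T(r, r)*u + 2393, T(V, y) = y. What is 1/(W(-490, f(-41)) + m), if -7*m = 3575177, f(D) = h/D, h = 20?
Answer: -287/145826866 ≈ -1.9681e-6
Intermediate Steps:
f(D) = 20/D
W(r, u) = 2393 + r*u (W(r, u) = r*u + 2393 = 2393 + r*u)
m = -3575177/7 (m = -1/7*3575177 = -3575177/7 ≈ -5.1074e+5)
1/(W(-490, f(-41)) + m) = 1/((2393 - 9800/(-41)) - 3575177/7) = 1/((2393 - 9800*(-1)/41) - 3575177/7) = 1/((2393 - 490*(-20/41)) - 3575177/7) = 1/((2393 + 9800/41) - 3575177/7) = 1/(107913/41 - 3575177/7) = 1/(-145826866/287) = -287/145826866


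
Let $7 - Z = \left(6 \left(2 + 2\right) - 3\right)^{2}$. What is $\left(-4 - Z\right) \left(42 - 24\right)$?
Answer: $7740$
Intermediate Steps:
$Z = -434$ ($Z = 7 - \left(6 \left(2 + 2\right) - 3\right)^{2} = 7 - \left(6 \cdot 4 - 3\right)^{2} = 7 - \left(24 - 3\right)^{2} = 7 - 21^{2} = 7 - 441 = -434$)
$\left(-4 - Z\right) \left(42 - 24\right) = \left(-4 - -434\right) \left(42 - 24\right) = \left(-4 + 434\right) 18 = 430 \cdot 18 = 7740$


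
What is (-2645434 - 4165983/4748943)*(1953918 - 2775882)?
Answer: 3442116570941823060/1582981 ≈ 2.1745e+12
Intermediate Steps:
(-2645434 - 4165983/4748943)*(1953918 - 2775882) = (-2645434 - 4165983*1/4748943)*(-821964) = (-2645434 - 1388661/1582981)*(-821964) = -4187673147415/1582981*(-821964) = 3442116570941823060/1582981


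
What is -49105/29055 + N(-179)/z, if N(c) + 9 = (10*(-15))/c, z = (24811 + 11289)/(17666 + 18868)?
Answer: -186815633507/18775050450 ≈ -9.9502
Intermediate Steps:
z = 18050/18267 (z = 36100/36534 = 36100*(1/36534) = 18050/18267 ≈ 0.98812)
N(c) = -9 - 150/c (N(c) = -9 + (10*(-15))/c = -9 - 150/c)
-49105/29055 + N(-179)/z = -49105/29055 + (-9 - 150/(-179))/(18050/18267) = -49105*1/29055 + (-9 - 150*(-1/179))*(18267/18050) = -9821/5811 + (-9 + 150/179)*(18267/18050) = -9821/5811 - 1461/179*18267/18050 = -9821/5811 - 26688087/3230950 = -186815633507/18775050450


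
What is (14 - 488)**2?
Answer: 224676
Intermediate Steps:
(14 - 488)**2 = (-474)**2 = 224676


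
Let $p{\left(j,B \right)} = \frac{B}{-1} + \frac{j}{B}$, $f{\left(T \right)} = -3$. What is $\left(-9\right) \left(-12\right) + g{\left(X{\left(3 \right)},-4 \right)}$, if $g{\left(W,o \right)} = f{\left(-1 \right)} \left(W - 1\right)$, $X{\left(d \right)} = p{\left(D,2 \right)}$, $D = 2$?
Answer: $114$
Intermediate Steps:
$p{\left(j,B \right)} = - B + \frac{j}{B}$ ($p{\left(j,B \right)} = B \left(-1\right) + \frac{j}{B} = - B + \frac{j}{B}$)
$X{\left(d \right)} = -1$ ($X{\left(d \right)} = \left(-1\right) 2 + \frac{2}{2} = -2 + 2 \cdot \frac{1}{2} = -2 + 1 = -1$)
$g{\left(W,o \right)} = 3 - 3 W$ ($g{\left(W,o \right)} = - 3 \left(W - 1\right) = - 3 \left(-1 + W\right) = 3 - 3 W$)
$\left(-9\right) \left(-12\right) + g{\left(X{\left(3 \right)},-4 \right)} = \left(-9\right) \left(-12\right) + \left(3 - -3\right) = 108 + \left(3 + 3\right) = 108 + 6 = 114$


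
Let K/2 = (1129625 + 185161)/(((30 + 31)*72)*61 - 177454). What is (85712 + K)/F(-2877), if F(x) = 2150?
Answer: 1938991417/48621175 ≈ 39.880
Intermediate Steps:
K = 1314786/45229 (K = 2*((1129625 + 185161)/(((30 + 31)*72)*61 - 177454)) = 2*(1314786/((61*72)*61 - 177454)) = 2*(1314786/(4392*61 - 177454)) = 2*(1314786/(267912 - 177454)) = 2*(1314786/90458) = 2*(1314786*(1/90458)) = 2*(657393/45229) = 1314786/45229 ≈ 29.070)
(85712 + K)/F(-2877) = (85712 + 1314786/45229)/2150 = (3877982834/45229)*(1/2150) = 1938991417/48621175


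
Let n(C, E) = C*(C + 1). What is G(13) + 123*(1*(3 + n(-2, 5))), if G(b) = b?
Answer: 628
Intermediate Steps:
n(C, E) = C*(1 + C)
G(13) + 123*(1*(3 + n(-2, 5))) = 13 + 123*(1*(3 - 2*(1 - 2))) = 13 + 123*(1*(3 - 2*(-1))) = 13 + 123*(1*(3 + 2)) = 13 + 123*(1*5) = 13 + 123*5 = 13 + 615 = 628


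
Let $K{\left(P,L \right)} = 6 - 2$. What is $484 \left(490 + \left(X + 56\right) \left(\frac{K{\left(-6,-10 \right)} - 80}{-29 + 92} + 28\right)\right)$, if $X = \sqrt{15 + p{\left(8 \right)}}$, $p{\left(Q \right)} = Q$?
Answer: $\frac{8670376}{9} + \frac{816992 \sqrt{23}}{63} \approx 1.0256 \cdot 10^{6}$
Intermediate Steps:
$K{\left(P,L \right)} = 4$
$X = \sqrt{23}$ ($X = \sqrt{15 + 8} = \sqrt{23} \approx 4.7958$)
$484 \left(490 + \left(X + 56\right) \left(\frac{K{\left(-6,-10 \right)} - 80}{-29 + 92} + 28\right)\right) = 484 \left(490 + \left(\sqrt{23} + 56\right) \left(\frac{4 - 80}{-29 + 92} + 28\right)\right) = 484 \left(490 + \left(56 + \sqrt{23}\right) \left(- \frac{76}{63} + 28\right)\right) = 484 \left(490 + \left(56 + \sqrt{23}\right) \frac{1688}{63}\right) = 484 \left(490 + \left(\frac{13504}{9} + \frac{1688 \sqrt{23}}{63}\right)\right) = 484 \left(\frac{17914}{9} + \frac{1688 \sqrt{23}}{63}\right) = \frac{8670376}{9} + \frac{816992 \sqrt{23}}{63}$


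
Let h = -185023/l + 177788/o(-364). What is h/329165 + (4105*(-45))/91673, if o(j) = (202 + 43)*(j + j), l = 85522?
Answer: -4459163252623302171/2212926919392525175 ≈ -2.0151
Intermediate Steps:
o(j) = 490*j (o(j) = 245*(2*j) = 490*j)
h = -231757152/73335115 (h = -185023/85522 + 177788/((490*(-364))) = -185023*1/85522 + 177788/(-178360) = -185023/85522 + 177788*(-1/178360) = -185023/85522 - 3419/3430 = -231757152/73335115 ≈ -3.1602)
h/329165 + (4105*(-45))/91673 = -231757152/73335115/329165 + (4105*(-45))/91673 = -231757152/73335115*1/329165 - 184725*1/91673 = -231757152/24139353128975 - 184725/91673 = -4459163252623302171/2212926919392525175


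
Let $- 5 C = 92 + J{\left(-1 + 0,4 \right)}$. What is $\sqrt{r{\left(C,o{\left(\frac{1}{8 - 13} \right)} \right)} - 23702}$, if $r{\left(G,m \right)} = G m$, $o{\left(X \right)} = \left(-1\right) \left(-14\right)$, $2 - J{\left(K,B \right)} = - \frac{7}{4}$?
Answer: $\frac{11 i \sqrt{19810}}{10} \approx 154.82 i$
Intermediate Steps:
$J{\left(K,B \right)} = \frac{15}{4}$ ($J{\left(K,B \right)} = 2 - - \frac{7}{4} = 2 + \frac{7}{4} = \frac{15}{4}$)
$o{\left(X \right)} = 14$
$C = - \frac{383}{20}$ ($C = - \frac{92 + \frac{15}{4}}{5} = \left(- \frac{1}{5}\right) \frac{383}{4} = - \frac{383}{20} \approx -19.15$)
$\sqrt{r{\left(C,o{\left(\frac{1}{8 - 13} \right)} \right)} - 23702} = \sqrt{\left(- \frac{383}{20}\right) 14 - 23702} = \sqrt{- \frac{2681}{10} - 23702} = \sqrt{- \frac{239701}{10}} = \frac{11 i \sqrt{19810}}{10}$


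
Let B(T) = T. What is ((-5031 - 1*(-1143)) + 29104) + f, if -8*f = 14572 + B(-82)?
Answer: 93619/4 ≈ 23405.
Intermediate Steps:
f = -7245/4 (f = -(14572 - 82)/8 = -⅛*14490 = -7245/4 ≈ -1811.3)
((-5031 - 1*(-1143)) + 29104) + f = ((-5031 - 1*(-1143)) + 29104) - 7245/4 = ((-5031 + 1143) + 29104) - 7245/4 = (-3888 + 29104) - 7245/4 = 25216 - 7245/4 = 93619/4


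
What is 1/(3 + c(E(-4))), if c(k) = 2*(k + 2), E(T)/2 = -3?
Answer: -1/5 ≈ -0.20000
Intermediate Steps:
E(T) = -6 (E(T) = 2*(-3) = -6)
c(k) = 4 + 2*k (c(k) = 2*(2 + k) = 4 + 2*k)
1/(3 + c(E(-4))) = 1/(3 + (4 + 2*(-6))) = 1/(3 + (4 - 12)) = 1/(3 - 8) = 1/(-5) = -1/5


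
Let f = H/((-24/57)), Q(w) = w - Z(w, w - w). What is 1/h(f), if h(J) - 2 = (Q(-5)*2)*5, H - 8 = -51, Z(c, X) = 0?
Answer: -1/48 ≈ -0.020833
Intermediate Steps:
Q(w) = w (Q(w) = w - 1*0 = w + 0 = w)
H = -43 (H = 8 - 51 = -43)
f = 817/8 (f = -43/((-24/57)) = -43/((-24*1/57)) = -43/(-8/19) = -43*(-19/8) = 817/8 ≈ 102.13)
h(J) = -48 (h(J) = 2 - 5*2*5 = 2 - 10*5 = 2 - 50 = -48)
1/h(f) = 1/(-48) = -1/48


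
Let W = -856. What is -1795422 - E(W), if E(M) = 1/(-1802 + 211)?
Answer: -2856516401/1591 ≈ -1.7954e+6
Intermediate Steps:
E(M) = -1/1591 (E(M) = 1/(-1591) = -1/1591)
-1795422 - E(W) = -1795422 - 1*(-1/1591) = -1795422 + 1/1591 = -2856516401/1591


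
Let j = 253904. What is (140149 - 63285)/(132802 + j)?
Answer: 38432/193353 ≈ 0.19877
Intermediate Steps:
(140149 - 63285)/(132802 + j) = (140149 - 63285)/(132802 + 253904) = 76864/386706 = 76864*(1/386706) = 38432/193353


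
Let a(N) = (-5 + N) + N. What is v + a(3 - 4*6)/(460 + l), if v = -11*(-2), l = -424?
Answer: 745/36 ≈ 20.694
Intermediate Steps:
a(N) = -5 + 2*N
v = 22
v + a(3 - 4*6)/(460 + l) = 22 + (-5 + 2*(3 - 4*6))/(460 - 424) = 22 + (-5 + 2*(3 - 24))/36 = 22 + (-5 + 2*(-21))*(1/36) = 22 + (-5 - 42)*(1/36) = 22 - 47*1/36 = 22 - 47/36 = 745/36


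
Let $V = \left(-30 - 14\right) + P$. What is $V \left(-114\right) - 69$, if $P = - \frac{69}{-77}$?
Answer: $\frac{373053}{77} \approx 4844.8$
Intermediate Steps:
$P = \frac{69}{77}$ ($P = \left(-69\right) \left(- \frac{1}{77}\right) = \frac{69}{77} \approx 0.8961$)
$V = - \frac{3319}{77}$ ($V = \left(-30 - 14\right) + \frac{69}{77} = -44 + \frac{69}{77} = - \frac{3319}{77} \approx -43.104$)
$V \left(-114\right) - 69 = \left(- \frac{3319}{77}\right) \left(-114\right) - 69 = \frac{378366}{77} - 69 = \frac{373053}{77}$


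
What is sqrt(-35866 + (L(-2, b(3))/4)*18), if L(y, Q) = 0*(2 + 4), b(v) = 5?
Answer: I*sqrt(35866) ≈ 189.38*I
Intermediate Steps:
L(y, Q) = 0 (L(y, Q) = 0*6 = 0)
sqrt(-35866 + (L(-2, b(3))/4)*18) = sqrt(-35866 + (0/4)*18) = sqrt(-35866 + (0*(1/4))*18) = sqrt(-35866 + 0*18) = sqrt(-35866 + 0) = sqrt(-35866) = I*sqrt(35866)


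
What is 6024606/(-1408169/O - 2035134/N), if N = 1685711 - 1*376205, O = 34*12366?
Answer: -552831844394663064/449944272335 ≈ -1.2287e+6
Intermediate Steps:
O = 420444
N = 1309506 (N = 1685711 - 376205 = 1309506)
6024606/(-1408169/O - 2035134/N) = 6024606/(-1408169/420444 - 2035134/1309506) = 6024606/(-1408169*1/420444 - 2035134*1/1309506) = 6024606/(-1408169/420444 - 339189/218251) = 6024606/(-449944272335/91762323444) = 6024606*(-91762323444/449944272335) = -552831844394663064/449944272335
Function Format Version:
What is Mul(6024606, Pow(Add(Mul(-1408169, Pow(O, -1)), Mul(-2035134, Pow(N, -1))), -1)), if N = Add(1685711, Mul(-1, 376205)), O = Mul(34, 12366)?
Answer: Rational(-552831844394663064, 449944272335) ≈ -1.2287e+6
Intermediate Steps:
O = 420444
N = 1309506 (N = Add(1685711, -376205) = 1309506)
Mul(6024606, Pow(Add(Mul(-1408169, Pow(O, -1)), Mul(-2035134, Pow(N, -1))), -1)) = Mul(6024606, Pow(Add(Mul(-1408169, Pow(420444, -1)), Mul(-2035134, Pow(1309506, -1))), -1)) = Mul(6024606, Pow(Add(Mul(-1408169, Rational(1, 420444)), Mul(-2035134, Rational(1, 1309506))), -1)) = Mul(6024606, Pow(Add(Rational(-1408169, 420444), Rational(-339189, 218251)), -1)) = Mul(6024606, Pow(Rational(-449944272335, 91762323444), -1)) = Mul(6024606, Rational(-91762323444, 449944272335)) = Rational(-552831844394663064, 449944272335)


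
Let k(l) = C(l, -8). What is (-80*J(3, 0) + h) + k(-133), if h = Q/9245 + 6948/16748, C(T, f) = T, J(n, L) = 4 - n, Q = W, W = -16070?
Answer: -1659240824/7741763 ≈ -214.32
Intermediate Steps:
Q = -16070
k(l) = l
h = -10245305/7741763 (h = -16070/9245 + 6948/16748 = -16070*1/9245 + 6948*(1/16748) = -3214/1849 + 1737/4187 = -10245305/7741763 ≈ -1.3234)
(-80*J(3, 0) + h) + k(-133) = (-80*(4 - 1*3) - 10245305/7741763) - 133 = (-80*(4 - 3) - 10245305/7741763) - 133 = (-80*1 - 10245305/7741763) - 133 = (-80 - 10245305/7741763) - 133 = -629586345/7741763 - 133 = -1659240824/7741763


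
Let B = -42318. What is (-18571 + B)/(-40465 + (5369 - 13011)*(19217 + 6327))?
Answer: 60889/195247713 ≈ 0.00031186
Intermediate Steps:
(-18571 + B)/(-40465 + (5369 - 13011)*(19217 + 6327)) = (-18571 - 42318)/(-40465 + (5369 - 13011)*(19217 + 6327)) = -60889/(-40465 - 7642*25544) = -60889/(-40465 - 195207248) = -60889/(-195247713) = -60889*(-1/195247713) = 60889/195247713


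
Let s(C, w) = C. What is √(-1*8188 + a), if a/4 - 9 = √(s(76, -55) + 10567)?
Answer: 2*√(-2038 + √10643) ≈ 87.974*I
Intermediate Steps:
a = 36 + 4*√10643 (a = 36 + 4*√(76 + 10567) = 36 + 4*√10643 ≈ 448.66)
√(-1*8188 + a) = √(-1*8188 + (36 + 4*√10643)) = √(-8188 + (36 + 4*√10643)) = √(-8152 + 4*√10643)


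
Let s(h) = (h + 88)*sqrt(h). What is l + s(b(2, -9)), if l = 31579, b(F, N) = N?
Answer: 31579 + 237*I ≈ 31579.0 + 237.0*I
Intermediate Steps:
s(h) = sqrt(h)*(88 + h) (s(h) = (88 + h)*sqrt(h) = sqrt(h)*(88 + h))
l + s(b(2, -9)) = 31579 + sqrt(-9)*(88 - 9) = 31579 + (3*I)*79 = 31579 + 237*I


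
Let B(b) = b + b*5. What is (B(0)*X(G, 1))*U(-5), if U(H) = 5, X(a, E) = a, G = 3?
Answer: 0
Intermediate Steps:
B(b) = 6*b (B(b) = b + 5*b = 6*b)
(B(0)*X(G, 1))*U(-5) = ((6*0)*3)*5 = (0*3)*5 = 0*5 = 0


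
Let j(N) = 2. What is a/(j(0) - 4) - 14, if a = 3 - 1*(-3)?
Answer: -17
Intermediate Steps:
a = 6 (a = 3 + 3 = 6)
a/(j(0) - 4) - 14 = 6/(2 - 4) - 14 = 6/(-2) - 14 = -½*6 - 14 = -3 - 14 = -17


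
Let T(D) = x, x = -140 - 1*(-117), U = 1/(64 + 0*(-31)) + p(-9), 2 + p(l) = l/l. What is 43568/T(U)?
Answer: -43568/23 ≈ -1894.3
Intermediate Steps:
p(l) = -1 (p(l) = -2 + l/l = -2 + 1 = -1)
U = -63/64 (U = 1/(64 + 0*(-31)) - 1 = 1/(64 + 0) - 1 = 1/64 - 1 = -63/64 ≈ -0.98438)
x = -23 (x = -140 + 117 = -23)
T(D) = -23
43568/T(U) = 43568/(-23) = 43568*(-1/23) = -43568/23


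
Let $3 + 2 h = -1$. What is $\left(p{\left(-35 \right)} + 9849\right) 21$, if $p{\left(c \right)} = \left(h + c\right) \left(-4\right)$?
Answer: $209937$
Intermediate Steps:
$h = -2$ ($h = - \frac{3}{2} + \frac{1}{2} \left(-1\right) = - \frac{3}{2} - \frac{1}{2} = -2$)
$p{\left(c \right)} = 8 - 4 c$ ($p{\left(c \right)} = \left(-2 + c\right) \left(-4\right) = 8 - 4 c$)
$\left(p{\left(-35 \right)} + 9849\right) 21 = \left(\left(8 - -140\right) + 9849\right) 21 = \left(\left(8 + 140\right) + 9849\right) 21 = \left(148 + 9849\right) 21 = 9997 \cdot 21 = 209937$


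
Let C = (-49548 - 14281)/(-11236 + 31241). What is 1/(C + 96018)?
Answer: 20005/1920776261 ≈ 1.0415e-5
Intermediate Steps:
C = -63829/20005 ≈ -3.1907
1/(C + 96018) = 1/(-63829/20005 + 96018) = 1/(1920776261/20005) = 20005/1920776261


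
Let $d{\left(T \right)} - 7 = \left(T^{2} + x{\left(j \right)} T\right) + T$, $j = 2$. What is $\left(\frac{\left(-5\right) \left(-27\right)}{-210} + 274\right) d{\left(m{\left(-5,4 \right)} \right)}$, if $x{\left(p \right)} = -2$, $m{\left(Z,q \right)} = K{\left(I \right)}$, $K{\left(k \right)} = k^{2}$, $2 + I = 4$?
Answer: $\frac{72713}{14} \approx 5193.8$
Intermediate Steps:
$I = 2$ ($I = -2 + 4 = 2$)
$m{\left(Z,q \right)} = 4$ ($m{\left(Z,q \right)} = 2^{2} = 4$)
$d{\left(T \right)} = 7 + T^{2} - T$ ($d{\left(T \right)} = 7 + \left(\left(T^{2} - 2 T\right) + T\right) = 7 + \left(T^{2} - T\right) = 7 + T^{2} - T$)
$\left(\frac{\left(-5\right) \left(-27\right)}{-210} + 274\right) d{\left(m{\left(-5,4 \right)} \right)} = \left(\frac{\left(-5\right) \left(-27\right)}{-210} + 274\right) \left(7 + 4^{2} - 4\right) = \left(135 \left(- \frac{1}{210}\right) + 274\right) \left(7 + 16 - 4\right) = \left(- \frac{9}{14} + 274\right) 19 = \frac{3827}{14} \cdot 19 = \frac{72713}{14}$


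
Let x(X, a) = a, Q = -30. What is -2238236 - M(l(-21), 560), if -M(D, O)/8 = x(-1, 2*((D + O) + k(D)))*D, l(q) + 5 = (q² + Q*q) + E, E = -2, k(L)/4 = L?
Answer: 97862884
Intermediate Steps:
k(L) = 4*L
l(q) = -7 + q² - 30*q (l(q) = -5 + ((q² - 30*q) - 2) = -5 + (-2 + q² - 30*q) = -7 + q² - 30*q)
M(D, O) = -8*D*(2*O + 10*D) (M(D, O) = -8*2*((D + O) + 4*D)*D = -8*2*(O + 5*D)*D = -8*(2*O + 10*D)*D = -8*D*(2*O + 10*D))
-2238236 - M(l(-21), 560) = -2238236 - (-16)*(-7 + (-21)² - 30*(-21))*(560 + 5*(-7 + (-21)² - 30*(-21))) = -2238236 - (-16)*(-7 + 441 + 630)*(560 + 5*(-7 + 441 + 630)) = -2238236 - (-16)*1064*(560 + 5*1064) = -2238236 - (-16)*1064*(560 + 5320) = -2238236 - (-16)*1064*5880 = -2238236 - 1*(-100101120) = -2238236 + 100101120 = 97862884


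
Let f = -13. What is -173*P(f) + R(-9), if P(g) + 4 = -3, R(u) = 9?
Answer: 1220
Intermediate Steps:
P(g) = -7 (P(g) = -4 - 3 = -7)
-173*P(f) + R(-9) = -173*(-7) + 9 = 1211 + 9 = 1220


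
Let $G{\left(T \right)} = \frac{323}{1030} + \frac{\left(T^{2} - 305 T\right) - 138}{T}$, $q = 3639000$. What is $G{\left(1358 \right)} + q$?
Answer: $\frac{2545744014857}{699370} \approx 3.6401 \cdot 10^{6}$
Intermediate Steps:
$G{\left(T \right)} = \frac{323}{1030} + \frac{-138 + T^{2} - 305 T}{T}$ ($G{\left(T \right)} = 323 \cdot \frac{1}{1030} + \frac{-138 + T^{2} - 305 T}{T} = \frac{323}{1030} + \frac{-138 + T^{2} - 305 T}{T}$)
$G{\left(1358 \right)} + q = \left(- \frac{313827}{1030} + 1358 - \frac{138}{1358}\right) + 3639000 = \left(- \frac{313827}{1030} + 1358 - \frac{69}{679}\right) + 3639000 = \frac{736584857}{699370} + 3639000 = \frac{2545744014857}{699370}$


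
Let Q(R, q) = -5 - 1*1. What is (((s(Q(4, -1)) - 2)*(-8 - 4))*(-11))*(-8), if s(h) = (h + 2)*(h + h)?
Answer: -48576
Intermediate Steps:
Q(R, q) = -6 (Q(R, q) = -5 - 1 = -6)
s(h) = 2*h*(2 + h) (s(h) = (2 + h)*(2*h) = 2*h*(2 + h))
(((s(Q(4, -1)) - 2)*(-8 - 4))*(-11))*(-8) = (((2*(-6)*(2 - 6) - 2)*(-8 - 4))*(-11))*(-8) = (((2*(-6)*(-4) - 2)*(-12))*(-11))*(-8) = (((48 - 2)*(-12))*(-11))*(-8) = ((46*(-12))*(-11))*(-8) = -552*(-11)*(-8) = 6072*(-8) = -48576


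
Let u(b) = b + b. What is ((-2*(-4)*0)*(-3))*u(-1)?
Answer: 0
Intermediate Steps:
u(b) = 2*b
((-2*(-4)*0)*(-3))*u(-1) = ((-2*(-4)*0)*(-3))*(2*(-1)) = ((8*0)*(-3))*(-2) = (0*(-3))*(-2) = 0*(-2) = 0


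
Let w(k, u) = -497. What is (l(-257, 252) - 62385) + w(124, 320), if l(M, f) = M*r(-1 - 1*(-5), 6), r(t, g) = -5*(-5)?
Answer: -69307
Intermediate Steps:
r(t, g) = 25
l(M, f) = 25*M (l(M, f) = M*25 = 25*M)
(l(-257, 252) - 62385) + w(124, 320) = (25*(-257) - 62385) - 497 = (-6425 - 62385) - 497 = -68810 - 497 = -69307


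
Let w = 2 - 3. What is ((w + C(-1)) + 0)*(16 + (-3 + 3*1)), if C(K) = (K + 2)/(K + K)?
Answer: -24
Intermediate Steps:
C(K) = (2 + K)/(2*K) (C(K) = (2 + K)/((2*K)) = (2 + K)*(1/(2*K)) = (2 + K)/(2*K))
w = -1
((w + C(-1)) + 0)*(16 + (-3 + 3*1)) = ((-1 + (½)*(2 - 1)/(-1)) + 0)*(16 + (-3 + 3*1)) = ((-1 + (½)*(-1)*1) + 0)*(16 + (-3 + 3)) = ((-1 - ½) + 0)*(16 + 0) = (-3/2 + 0)*16 = -3/2*16 = -24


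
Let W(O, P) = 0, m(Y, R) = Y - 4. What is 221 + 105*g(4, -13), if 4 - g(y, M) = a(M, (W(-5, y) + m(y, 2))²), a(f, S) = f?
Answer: 2006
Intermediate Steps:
m(Y, R) = -4 + Y
g(y, M) = 4 - M
221 + 105*g(4, -13) = 221 + 105*(4 - 1*(-13)) = 221 + 105*(4 + 13) = 221 + 105*17 = 221 + 1785 = 2006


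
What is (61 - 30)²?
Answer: 961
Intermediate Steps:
(61 - 30)² = 31² = 961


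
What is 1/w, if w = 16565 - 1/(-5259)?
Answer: 5259/87115336 ≈ 6.0368e-5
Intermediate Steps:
w = 87115336/5259 (w = 16565 - 1*(-1/5259) = 16565 + 1/5259 = 87115336/5259 ≈ 16565.)
1/w = 1/(87115336/5259) = 5259/87115336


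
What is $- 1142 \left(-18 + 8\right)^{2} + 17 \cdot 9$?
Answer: $-114047$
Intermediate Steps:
$- 1142 \left(-18 + 8\right)^{2} + 17 \cdot 9 = - 1142 \left(-10\right)^{2} + 153 = \left(-1142\right) 100 + 153 = -114200 + 153 = -114047$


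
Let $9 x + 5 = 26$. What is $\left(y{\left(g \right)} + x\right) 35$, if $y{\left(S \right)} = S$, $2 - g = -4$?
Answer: $\frac{875}{3} \approx 291.67$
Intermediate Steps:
$x = \frac{7}{3}$ ($x = - \frac{5}{9} + \frac{1}{9} \cdot 26 = - \frac{5}{9} + \frac{26}{9} = \frac{7}{3} \approx 2.3333$)
$g = 6$ ($g = 2 - -4 = 2 + 4 = 6$)
$\left(y{\left(g \right)} + x\right) 35 = \left(6 + \frac{7}{3}\right) 35 = \frac{25}{3} \cdot 35 = \frac{875}{3}$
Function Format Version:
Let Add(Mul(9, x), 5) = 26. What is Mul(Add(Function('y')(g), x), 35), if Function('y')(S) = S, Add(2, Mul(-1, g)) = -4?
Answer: Rational(875, 3) ≈ 291.67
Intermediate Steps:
x = Rational(7, 3) (x = Add(Rational(-5, 9), Mul(Rational(1, 9), 26)) = Add(Rational(-5, 9), Rational(26, 9)) = Rational(7, 3) ≈ 2.3333)
g = 6 (g = Add(2, Mul(-1, -4)) = Add(2, 4) = 6)
Mul(Add(Function('y')(g), x), 35) = Mul(Add(6, Rational(7, 3)), 35) = Mul(Rational(25, 3), 35) = Rational(875, 3)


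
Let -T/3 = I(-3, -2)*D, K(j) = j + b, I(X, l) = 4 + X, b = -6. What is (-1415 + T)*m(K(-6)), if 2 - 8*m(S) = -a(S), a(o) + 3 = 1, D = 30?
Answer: 0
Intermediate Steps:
K(j) = -6 + j (K(j) = j - 6 = -6 + j)
a(o) = -2 (a(o) = -3 + 1 = -2)
T = -90 (T = -3*(4 - 3)*30 = -3*30 = -90)
m(S) = 0 (m(S) = ¼ - (-1)*(-2)/8 = ¼ - ⅛*2 = ¼ - ¼ = 0)
(-1415 + T)*m(K(-6)) = (-1415 - 90)*0 = -1505*0 = 0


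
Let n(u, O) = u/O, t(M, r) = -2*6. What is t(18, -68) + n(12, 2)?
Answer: -6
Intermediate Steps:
t(M, r) = -12
t(18, -68) + n(12, 2) = -12 + 12/2 = -12 + 12*(½) = -12 + 6 = -6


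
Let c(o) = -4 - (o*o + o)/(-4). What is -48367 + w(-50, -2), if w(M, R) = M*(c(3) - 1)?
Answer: -48267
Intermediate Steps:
c(o) = -4 + o/4 + o²/4 (c(o) = -4 - (o² + o)*(-1)/4 = -4 - (o + o²)*(-1)/4 = -4 - (-o/4 - o²/4) = -4 + (o/4 + o²/4) = -4 + o/4 + o²/4)
w(M, R) = -2*M (w(M, R) = M*((-4 + (¼)*3 + (¼)*3²) - 1) = M*((-4 + ¾ + (¼)*9) - 1) = M*((-4 + ¾ + 9/4) - 1) = M*(-1 - 1) = M*(-2) = -2*M)
-48367 + w(-50, -2) = -48367 - 2*(-50) = -48367 + 100 = -48267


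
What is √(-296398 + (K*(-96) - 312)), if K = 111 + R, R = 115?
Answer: I*√318406 ≈ 564.27*I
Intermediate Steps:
K = 226 (K = 111 + 115 = 226)
√(-296398 + (K*(-96) - 312)) = √(-296398 + (226*(-96) - 312)) = √(-296398 + (-21696 - 312)) = √(-296398 - 22008) = √(-318406) = I*√318406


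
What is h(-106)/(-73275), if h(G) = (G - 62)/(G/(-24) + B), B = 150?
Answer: 672/45259525 ≈ 1.4848e-5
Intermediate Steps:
h(G) = (-62 + G)/(150 - G/24) (h(G) = (G - 62)/(G/(-24) + 150) = (-62 + G)/(G*(-1/24) + 150) = (-62 + G)/(-G/24 + 150) = (-62 + G)/(150 - G/24))
h(-106)/(-73275) = (24*(62 - 1*(-106))/(-3600 - 106))/(-73275) = (24*(62 + 106)/(-3706))*(-1/73275) = (24*(-1/3706)*168)*(-1/73275) = -2016/1853*(-1/73275) = 672/45259525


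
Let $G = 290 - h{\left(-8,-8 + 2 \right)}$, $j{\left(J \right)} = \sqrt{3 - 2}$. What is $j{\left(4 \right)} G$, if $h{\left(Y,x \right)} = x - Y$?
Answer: $288$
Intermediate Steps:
$j{\left(J \right)} = 1$ ($j{\left(J \right)} = \sqrt{1} = 1$)
$G = 288$ ($G = 290 - \left(\left(-8 + 2\right) - -8\right) = 290 - \left(-6 + 8\right) = 290 - 2 = 288$)
$j{\left(4 \right)} G = 1 \cdot 288 = 288$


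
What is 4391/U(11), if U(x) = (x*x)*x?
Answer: 4391/1331 ≈ 3.2990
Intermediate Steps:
U(x) = x³ (U(x) = x²*x = x³)
4391/U(11) = 4391/(11³) = 4391/1331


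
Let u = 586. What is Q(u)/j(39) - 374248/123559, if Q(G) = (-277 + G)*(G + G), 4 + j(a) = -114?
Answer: -22395402998/7289981 ≈ -3072.1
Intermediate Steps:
j(a) = -118 (j(a) = -4 - 114 = -118)
Q(G) = 2*G*(-277 + G) (Q(G) = (-277 + G)*(2*G) = 2*G*(-277 + G))
Q(u)/j(39) - 374248/123559 = (2*586*(-277 + 586))/(-118) - 374248/123559 = (2*586*309)*(-1/118) - 374248*1/123559 = 362148*(-1/118) - 374248/123559 = -181074/59 - 374248/123559 = -22395402998/7289981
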